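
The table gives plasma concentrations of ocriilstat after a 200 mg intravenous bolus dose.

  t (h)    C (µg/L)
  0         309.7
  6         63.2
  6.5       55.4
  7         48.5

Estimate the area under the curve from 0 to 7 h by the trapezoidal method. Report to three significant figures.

AUC = 1170 µg/L·h

Trapezoidal AUC_0→7:
  [0→6]: (309.7+63.2)/2 × 6 = 1118.7
  [6→6.5]: (63.2+55.4)/2 × 0.5 = 29.65
  [6.5→7]: (55.4+48.5)/2 × 0.5 = 25.975
  Sum = 1174.325 µg/L·h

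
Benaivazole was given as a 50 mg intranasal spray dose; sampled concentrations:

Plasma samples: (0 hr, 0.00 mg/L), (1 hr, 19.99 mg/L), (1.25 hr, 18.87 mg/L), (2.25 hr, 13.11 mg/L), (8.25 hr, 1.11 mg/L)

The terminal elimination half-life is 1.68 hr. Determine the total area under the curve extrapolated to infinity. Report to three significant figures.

AUC = 76.2 mg/L·hr

Trapezoidal AUC_0→8.25:
  [0→1]: (0.00+19.99)/2 × 1 = 9.995
  [1→1.25]: (19.99+18.87)/2 × 0.25 = 4.8575
  [1.25→2.25]: (18.87+13.11)/2 × 1 = 15.99
  [2.25→8.25]: (13.11+1.11)/2 × 6 = 42.66
  Sum = 73.5025 mg/L·hr
k_e = ln2 / t½ = 0.693147 / 1.68 = 0.4126 hr^-1
Extrapolated tail: C_last / k_e = 1.11 / 0.4126 = 2.690
AUC_0→∞ = 73.5025 + 2.690 = 76.1925 mg/L·hr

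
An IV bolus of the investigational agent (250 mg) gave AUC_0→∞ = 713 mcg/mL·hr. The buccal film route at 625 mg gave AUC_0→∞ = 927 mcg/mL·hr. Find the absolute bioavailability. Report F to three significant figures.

F = (AUC_ev / D_ev) / (AUC_iv / D_iv)
  = (927/625) / (713/250)
  = 1.4832 / 2.852 = 0.5201

F = 0.520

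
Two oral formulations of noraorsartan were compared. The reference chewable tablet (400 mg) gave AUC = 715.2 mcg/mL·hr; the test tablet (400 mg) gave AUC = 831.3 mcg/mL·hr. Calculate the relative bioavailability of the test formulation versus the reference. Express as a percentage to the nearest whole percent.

F_rel = (AUC_test/D_test) / (AUC_ref/D_ref)
      = (831.3/400) / (715.2/400)
      = 2.07825 / 1.788 = 1.1623 = 116.23%

F_rel = 116%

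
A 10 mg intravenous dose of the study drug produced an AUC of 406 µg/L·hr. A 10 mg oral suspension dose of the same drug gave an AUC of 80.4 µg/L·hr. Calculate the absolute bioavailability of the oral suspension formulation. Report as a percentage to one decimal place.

F = (AUC_ev / D_ev) / (AUC_iv / D_iv)
  = (80.4/10) / (406/10)
  = 8.04 / 40.6 = 0.1980
  = 19.80%

F = 19.8%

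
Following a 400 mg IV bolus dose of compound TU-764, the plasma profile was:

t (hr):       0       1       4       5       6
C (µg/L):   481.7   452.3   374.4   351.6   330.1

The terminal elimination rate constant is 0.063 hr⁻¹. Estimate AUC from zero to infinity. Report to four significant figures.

Trapezoidal AUC_0→6:
  [0→1]: (481.7+452.3)/2 × 1 = 467.0
  [1→4]: (452.3+374.4)/2 × 3 = 1240.05
  [4→5]: (374.4+351.6)/2 × 1 = 363.0
  [5→6]: (351.6+330.1)/2 × 1 = 340.85
  Sum = 2410.9 µg/L·hr
Extrapolated tail: C_last / k_e = 330.1 / 0.063 = 5239.683
AUC_0→∞ = 2410.9 + 5239.683 = 7650.583 µg/L·hr

AUC = 7651 µg/L·hr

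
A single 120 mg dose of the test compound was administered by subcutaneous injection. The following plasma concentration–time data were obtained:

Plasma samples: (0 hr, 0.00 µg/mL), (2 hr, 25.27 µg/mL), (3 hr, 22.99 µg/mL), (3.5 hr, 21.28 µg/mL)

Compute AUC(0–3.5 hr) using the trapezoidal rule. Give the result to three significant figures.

AUC = 60.5 µg/mL·hr

Trapezoidal AUC_0→3.5:
  [0→2]: (0.00+25.27)/2 × 2 = 25.27
  [2→3]: (25.27+22.99)/2 × 1 = 24.13
  [3→3.5]: (22.99+21.28)/2 × 0.5 = 11.0675
  Sum = 60.4675 µg/mL·hr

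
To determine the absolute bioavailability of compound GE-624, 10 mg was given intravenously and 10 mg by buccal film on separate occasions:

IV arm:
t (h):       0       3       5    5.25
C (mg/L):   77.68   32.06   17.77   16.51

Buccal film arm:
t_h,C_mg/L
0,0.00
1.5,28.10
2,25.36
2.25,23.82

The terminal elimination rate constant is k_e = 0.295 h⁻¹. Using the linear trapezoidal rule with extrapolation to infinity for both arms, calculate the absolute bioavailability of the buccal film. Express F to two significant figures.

F = 0.44

Trapezoidal AUC_0→5.25 (IV):
  [0→3]: (77.68+32.06)/2 × 3 = 164.61
  [3→5]: (32.06+17.77)/2 × 2 = 49.83
  [5→5.25]: (17.77+16.51)/2 × 0.25 = 4.285
  Sum = 218.725 mg/L·h
IV tail: 16.51/0.295 = 55.966; AUC_iv,0→∞ = 218.725 + 55.966 = 274.691 mg/L·h
Trapezoidal AUC_0→2.25 (buccal film):
  [0→1.5]: (0.00+28.10)/2 × 1.5 = 21.075
  [1.5→2]: (28.10+25.36)/2 × 0.5 = 13.365
  [2→2.25]: (25.36+23.82)/2 × 0.25 = 6.1475
  Sum = 40.5875 mg/L·h
buccal film tail: 23.82/0.295 = 80.746; AUC_ev,0→∞ = 40.5875 + 80.746 = 121.3335 mg/L·h
F = (AUC_ev/D_ev)/(AUC_iv/D_iv) = (121.3335/10)/(274.691/10) = 12.13335/27.4691 = 0.4417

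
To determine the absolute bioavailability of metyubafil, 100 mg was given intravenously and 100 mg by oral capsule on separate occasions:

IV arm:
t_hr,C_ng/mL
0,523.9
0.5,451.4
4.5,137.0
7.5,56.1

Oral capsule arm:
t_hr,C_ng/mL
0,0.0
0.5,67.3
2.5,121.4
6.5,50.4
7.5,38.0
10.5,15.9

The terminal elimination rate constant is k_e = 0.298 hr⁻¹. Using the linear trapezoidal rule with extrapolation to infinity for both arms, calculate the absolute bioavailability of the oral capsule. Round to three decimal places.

F = 0.383

Trapezoidal AUC_0→7.5 (IV):
  [0→0.5]: (523.9+451.4)/2 × 0.5 = 243.825
  [0.5→4.5]: (451.4+137.0)/2 × 4 = 1176.8
  [4.5→7.5]: (137.0+56.1)/2 × 3 = 289.65
  Sum = 1710.275 ng/mL·hr
IV tail: 56.1/0.298 = 188.255; AUC_iv,0→∞ = 1710.275 + 188.255 = 1898.53 ng/mL·hr
Trapezoidal AUC_0→10.5 (oral capsule):
  [0→0.5]: (0.0+67.3)/2 × 0.5 = 16.825
  [0.5→2.5]: (67.3+121.4)/2 × 2 = 188.7
  [2.5→6.5]: (121.4+50.4)/2 × 4 = 343.6
  [6.5→7.5]: (50.4+38.0)/2 × 1 = 44.2
  [7.5→10.5]: (38.0+15.9)/2 × 3 = 80.85
  Sum = 674.175 ng/mL·hr
oral capsule tail: 15.9/0.298 = 53.356; AUC_ev,0→∞ = 674.175 + 53.356 = 727.531 ng/mL·hr
F = (AUC_ev/D_ev)/(AUC_iv/D_iv) = (727.531/100)/(1898.53/100) = 7.27531/18.9853 = 0.3832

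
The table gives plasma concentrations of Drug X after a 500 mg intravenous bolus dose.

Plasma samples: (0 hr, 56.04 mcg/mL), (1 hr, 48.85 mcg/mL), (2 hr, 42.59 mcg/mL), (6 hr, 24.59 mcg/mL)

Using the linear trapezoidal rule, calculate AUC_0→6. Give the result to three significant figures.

Trapezoidal AUC_0→6:
  [0→1]: (56.04+48.85)/2 × 1 = 52.445
  [1→2]: (48.85+42.59)/2 × 1 = 45.72
  [2→6]: (42.59+24.59)/2 × 4 = 134.36
  Sum = 232.525 mcg/mL·hr

AUC = 233 mcg/mL·hr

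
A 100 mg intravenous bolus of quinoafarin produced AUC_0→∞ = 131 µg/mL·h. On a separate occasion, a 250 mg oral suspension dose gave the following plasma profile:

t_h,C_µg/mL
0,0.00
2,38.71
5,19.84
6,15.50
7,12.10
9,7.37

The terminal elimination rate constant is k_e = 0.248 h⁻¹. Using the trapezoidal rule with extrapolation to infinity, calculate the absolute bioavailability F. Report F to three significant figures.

F = 0.633

Trapezoidal AUC_0→9 (oral suspension):
  [0→2]: (0.00+38.71)/2 × 2 = 38.71
  [2→5]: (38.71+19.84)/2 × 3 = 87.825
  [5→6]: (19.84+15.50)/2 × 1 = 17.67
  [6→7]: (15.50+12.10)/2 × 1 = 13.8
  [7→9]: (12.10+7.37)/2 × 2 = 19.47
  Sum = 177.475 µg/mL·h
Tail: C_last/k_e = 7.37/0.248 = 29.718
AUC_0→∞ (oral suspension) = 177.475 + 29.718 = 207.193 µg/mL·h
F = (AUC_ev/D_ev)/(AUC_iv/D_iv) = (207.193/250)/(131/100) = 0.828772/1.31 = 0.6327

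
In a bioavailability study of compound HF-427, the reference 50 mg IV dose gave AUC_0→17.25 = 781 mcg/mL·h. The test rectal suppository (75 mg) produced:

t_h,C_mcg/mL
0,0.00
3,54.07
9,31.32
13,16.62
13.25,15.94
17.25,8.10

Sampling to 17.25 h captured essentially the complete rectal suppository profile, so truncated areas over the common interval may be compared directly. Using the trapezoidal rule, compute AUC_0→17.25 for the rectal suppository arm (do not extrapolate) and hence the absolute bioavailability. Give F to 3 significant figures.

F = 0.414

Trapezoidal AUC_0→17.25 (rectal suppository):
  [0→3]: (0.00+54.07)/2 × 3 = 81.105
  [3→9]: (54.07+31.32)/2 × 6 = 256.17
  [9→13]: (31.32+16.62)/2 × 4 = 95.88
  [13→13.25]: (16.62+15.94)/2 × 0.25 = 4.07
  [13.25→17.25]: (15.94+8.10)/2 × 4 = 48.08
  Sum = 485.305 mcg/mL·h
F = (AUC_ev/D_ev)/(AUC_iv/D_iv) = (485.305/75)/(781/50) = 6.47073/15.62 = 0.4143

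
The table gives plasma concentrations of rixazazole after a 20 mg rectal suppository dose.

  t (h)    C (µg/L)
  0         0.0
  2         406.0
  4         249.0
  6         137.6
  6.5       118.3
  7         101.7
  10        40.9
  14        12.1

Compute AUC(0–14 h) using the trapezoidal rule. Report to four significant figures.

AUC = 1886 µg/L·h

Trapezoidal AUC_0→14:
  [0→2]: (0.0+406.0)/2 × 2 = 406.0
  [2→4]: (406.0+249.0)/2 × 2 = 655.0
  [4→6]: (249.0+137.6)/2 × 2 = 386.6
  [6→6.5]: (137.6+118.3)/2 × 0.5 = 63.975
  [6.5→7]: (118.3+101.7)/2 × 0.5 = 55.0
  [7→10]: (101.7+40.9)/2 × 3 = 213.9
  [10→14]: (40.9+12.1)/2 × 4 = 106.0
  Sum = 1886.475 µg/L·h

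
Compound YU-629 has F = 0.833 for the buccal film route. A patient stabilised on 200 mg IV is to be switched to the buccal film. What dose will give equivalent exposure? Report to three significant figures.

D_buccal = 240 mg

For equal systemic exposure: F × D_ev = D_iv
D_ev = D_iv / F = 200 / 0.833 = 240.096 mg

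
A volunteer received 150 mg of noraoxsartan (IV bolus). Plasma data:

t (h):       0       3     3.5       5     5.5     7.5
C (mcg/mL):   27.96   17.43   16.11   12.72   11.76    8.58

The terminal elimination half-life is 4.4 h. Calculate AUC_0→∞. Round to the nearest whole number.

AUC = 179 mcg/mL·h

Trapezoidal AUC_0→7.5:
  [0→3]: (27.96+17.43)/2 × 3 = 68.085
  [3→3.5]: (17.43+16.11)/2 × 0.5 = 8.385
  [3.5→5]: (16.11+12.72)/2 × 1.5 = 21.6225
  [5→5.5]: (12.72+11.76)/2 × 0.5 = 6.12
  [5.5→7.5]: (11.76+8.58)/2 × 2 = 20.34
  Sum = 124.5525 mcg/mL·h
k_e = ln2 / t½ = 0.693147 / 4.4 = 0.1575 h^-1
Extrapolated tail: C_last / k_e = 8.58 / 0.1575 = 54.476
AUC_0→∞ = 124.5525 + 54.476 = 179.0285 mcg/mL·h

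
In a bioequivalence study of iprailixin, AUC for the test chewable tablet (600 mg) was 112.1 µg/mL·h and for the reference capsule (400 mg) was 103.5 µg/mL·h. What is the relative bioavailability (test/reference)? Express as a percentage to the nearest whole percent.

F_rel = 72%

F_rel = (AUC_test/D_test) / (AUC_ref/D_ref)
      = (112.1/600) / (103.5/400)
      = 0.186833 / 0.25875 = 0.7221 = 72.21%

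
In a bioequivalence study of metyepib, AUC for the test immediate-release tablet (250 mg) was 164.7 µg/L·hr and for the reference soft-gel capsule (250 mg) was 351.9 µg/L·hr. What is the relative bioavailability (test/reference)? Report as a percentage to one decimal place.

F_rel = 46.8%

F_rel = (AUC_test/D_test) / (AUC_ref/D_ref)
      = (164.7/250) / (351.9/250)
      = 0.6588 / 1.4076 = 0.4680 = 46.80%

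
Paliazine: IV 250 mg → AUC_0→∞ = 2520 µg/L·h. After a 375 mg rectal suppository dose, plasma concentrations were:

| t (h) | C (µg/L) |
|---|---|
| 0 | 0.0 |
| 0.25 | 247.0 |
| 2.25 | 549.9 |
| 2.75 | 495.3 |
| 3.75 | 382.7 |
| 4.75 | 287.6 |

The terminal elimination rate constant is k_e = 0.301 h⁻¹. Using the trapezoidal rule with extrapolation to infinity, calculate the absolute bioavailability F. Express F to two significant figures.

F = 0.75

Trapezoidal AUC_0→4.75 (rectal suppository):
  [0→0.25]: (0.0+247.0)/2 × 0.25 = 30.875
  [0.25→2.25]: (247.0+549.9)/2 × 2 = 796.9
  [2.25→2.75]: (549.9+495.3)/2 × 0.5 = 261.3
  [2.75→3.75]: (495.3+382.7)/2 × 1 = 439.0
  [3.75→4.75]: (382.7+287.6)/2 × 1 = 335.15
  Sum = 1863.225 µg/L·h
Tail: C_last/k_e = 287.6/0.301 = 955.482
AUC_0→∞ (rectal suppository) = 1863.225 + 955.482 = 2818.707 µg/L·h
F = (AUC_ev/D_ev)/(AUC_iv/D_iv) = (2818.707/375)/(2520/250) = 7.516552/10.08 = 0.7457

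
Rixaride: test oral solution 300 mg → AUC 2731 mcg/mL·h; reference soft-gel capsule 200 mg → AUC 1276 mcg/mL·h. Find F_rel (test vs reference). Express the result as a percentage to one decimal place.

F_rel = 142.7%

F_rel = (AUC_test/D_test) / (AUC_ref/D_ref)
      = (2731/300) / (1276/200)
      = 9.10333 / 6.38 = 1.4269 = 142.69%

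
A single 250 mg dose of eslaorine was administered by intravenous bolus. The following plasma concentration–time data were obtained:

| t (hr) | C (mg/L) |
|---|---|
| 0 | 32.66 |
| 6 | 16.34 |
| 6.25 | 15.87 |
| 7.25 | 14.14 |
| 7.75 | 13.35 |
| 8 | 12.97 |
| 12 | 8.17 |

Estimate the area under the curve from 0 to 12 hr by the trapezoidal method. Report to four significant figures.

AUC = 218.5 mg/L·hr

Trapezoidal AUC_0→12:
  [0→6]: (32.66+16.34)/2 × 6 = 147.0
  [6→6.25]: (16.34+15.87)/2 × 0.25 = 4.02625
  [6.25→7.25]: (15.87+14.14)/2 × 1 = 15.005
  [7.25→7.75]: (14.14+13.35)/2 × 0.5 = 6.8725
  [7.75→8]: (13.35+12.97)/2 × 0.25 = 3.29
  [8→12]: (12.97+8.17)/2 × 4 = 42.28
  Sum = 218.47375 mg/L·hr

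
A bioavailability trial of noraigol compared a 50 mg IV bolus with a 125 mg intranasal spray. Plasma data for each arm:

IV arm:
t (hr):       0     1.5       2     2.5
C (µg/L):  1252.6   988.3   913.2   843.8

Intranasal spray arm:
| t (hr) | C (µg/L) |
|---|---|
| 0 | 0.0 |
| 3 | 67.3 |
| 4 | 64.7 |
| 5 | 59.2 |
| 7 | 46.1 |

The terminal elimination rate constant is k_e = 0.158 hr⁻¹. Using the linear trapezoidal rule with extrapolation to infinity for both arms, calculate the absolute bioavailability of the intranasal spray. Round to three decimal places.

F = 0.032

Trapezoidal AUC_0→2.5 (IV):
  [0→1.5]: (1252.6+988.3)/2 × 1.5 = 1680.675
  [1.5→2]: (988.3+913.2)/2 × 0.5 = 475.375
  [2→2.5]: (913.2+843.8)/2 × 0.5 = 439.25
  Sum = 2595.3 µg/L·hr
IV tail: 843.8/0.158 = 5340.506; AUC_iv,0→∞ = 2595.3 + 5340.506 = 7935.806 µg/L·hr
Trapezoidal AUC_0→7 (intranasal spray):
  [0→3]: (0.0+67.3)/2 × 3 = 100.95
  [3→4]: (67.3+64.7)/2 × 1 = 66.0
  [4→5]: (64.7+59.2)/2 × 1 = 61.95
  [5→7]: (59.2+46.1)/2 × 2 = 105.3
  Sum = 334.2 µg/L·hr
intranasal spray tail: 46.1/0.158 = 291.772; AUC_ev,0→∞ = 334.2 + 291.772 = 625.972 µg/L·hr
F = (AUC_ev/D_ev)/(AUC_iv/D_iv) = (625.972/125)/(7935.806/50) = 5.007776/158.71612 = 0.0316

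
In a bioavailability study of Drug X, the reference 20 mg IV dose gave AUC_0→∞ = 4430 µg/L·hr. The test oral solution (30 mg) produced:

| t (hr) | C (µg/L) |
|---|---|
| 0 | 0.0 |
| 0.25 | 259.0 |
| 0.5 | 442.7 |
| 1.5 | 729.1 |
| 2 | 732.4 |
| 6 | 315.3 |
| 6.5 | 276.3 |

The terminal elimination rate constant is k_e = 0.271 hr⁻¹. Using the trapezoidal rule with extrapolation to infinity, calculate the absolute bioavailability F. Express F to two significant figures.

F = 0.65

Trapezoidal AUC_0→6.5 (oral solution):
  [0→0.25]: (0.0+259.0)/2 × 0.25 = 32.375
  [0.25→0.5]: (259.0+442.7)/2 × 0.25 = 87.7125
  [0.5→1.5]: (442.7+729.1)/2 × 1 = 585.9
  [1.5→2]: (729.1+732.4)/2 × 0.5 = 365.375
  [2→6]: (732.4+315.3)/2 × 4 = 2095.4
  [6→6.5]: (315.3+276.3)/2 × 0.5 = 147.9
  Sum = 3314.6625 µg/L·hr
Tail: C_last/k_e = 276.3/0.271 = 1019.557
AUC_0→∞ (oral solution) = 3314.6625 + 1019.557 = 4334.2195 µg/L·hr
F = (AUC_ev/D_ev)/(AUC_iv/D_iv) = (4334.2195/30)/(4430/20) = 144.474/221.5 = 0.6523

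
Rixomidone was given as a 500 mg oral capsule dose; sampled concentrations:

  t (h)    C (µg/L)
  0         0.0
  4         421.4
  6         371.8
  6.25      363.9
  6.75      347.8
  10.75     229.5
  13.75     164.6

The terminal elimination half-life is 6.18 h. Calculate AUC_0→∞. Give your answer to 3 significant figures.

AUC = 5120 µg/L·h

Trapezoidal AUC_0→13.75:
  [0→4]: (0.0+421.4)/2 × 4 = 842.8
  [4→6]: (421.4+371.8)/2 × 2 = 793.2
  [6→6.25]: (371.8+363.9)/2 × 0.25 = 91.9625
  [6.25→6.75]: (363.9+347.8)/2 × 0.5 = 177.925
  [6.75→10.75]: (347.8+229.5)/2 × 4 = 1154.6
  [10.75→13.75]: (229.5+164.6)/2 × 3 = 591.15
  Sum = 3651.6375 µg/L·h
k_e = ln2 / t½ = 0.693147 / 6.18 = 0.1122 h^-1
Extrapolated tail: C_last / k_e = 164.6 / 0.1122 = 1467.023
AUC_0→∞ = 3651.6375 + 1467.023 = 5118.6605 µg/L·h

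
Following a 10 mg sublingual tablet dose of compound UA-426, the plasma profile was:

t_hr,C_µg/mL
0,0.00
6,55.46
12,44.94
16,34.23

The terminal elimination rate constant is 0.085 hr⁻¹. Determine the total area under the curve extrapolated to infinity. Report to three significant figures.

Trapezoidal AUC_0→16:
  [0→6]: (0.00+55.46)/2 × 6 = 166.38
  [6→12]: (55.46+44.94)/2 × 6 = 301.2
  [12→16]: (44.94+34.23)/2 × 4 = 158.34
  Sum = 625.92 µg/mL·hr
Extrapolated tail: C_last / k_e = 34.23 / 0.085 = 402.706
AUC_0→∞ = 625.92 + 402.706 = 1028.626 µg/mL·hr

AUC = 1030 µg/mL·hr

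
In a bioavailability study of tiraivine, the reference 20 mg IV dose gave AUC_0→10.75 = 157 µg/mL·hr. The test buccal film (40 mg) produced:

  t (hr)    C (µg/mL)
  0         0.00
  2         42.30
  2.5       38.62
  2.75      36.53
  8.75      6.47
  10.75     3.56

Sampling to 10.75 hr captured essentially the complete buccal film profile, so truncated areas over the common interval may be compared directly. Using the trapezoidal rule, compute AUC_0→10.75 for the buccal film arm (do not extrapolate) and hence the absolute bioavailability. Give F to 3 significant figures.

Trapezoidal AUC_0→10.75 (buccal film):
  [0→2]: (0.00+42.30)/2 × 2 = 42.3
  [2→2.5]: (42.30+38.62)/2 × 0.5 = 20.23
  [2.5→2.75]: (38.62+36.53)/2 × 0.25 = 9.39375
  [2.75→8.75]: (36.53+6.47)/2 × 6 = 129.0
  [8.75→10.75]: (6.47+3.56)/2 × 2 = 10.03
  Sum = 210.95375 µg/mL·hr
F = (AUC_ev/D_ev)/(AUC_iv/D_iv) = (210.95375/40)/(157/20) = 5.27384/7.85 = 0.6718

F = 0.672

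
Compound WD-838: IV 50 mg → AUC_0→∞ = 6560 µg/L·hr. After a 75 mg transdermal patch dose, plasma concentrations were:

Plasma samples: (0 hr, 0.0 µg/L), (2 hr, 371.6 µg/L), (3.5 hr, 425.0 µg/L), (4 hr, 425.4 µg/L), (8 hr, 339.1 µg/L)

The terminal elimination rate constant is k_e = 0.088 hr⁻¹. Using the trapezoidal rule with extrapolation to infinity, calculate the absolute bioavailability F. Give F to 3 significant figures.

F = 0.667

Trapezoidal AUC_0→8 (transdermal patch):
  [0→2]: (0.0+371.6)/2 × 2 = 371.6
  [2→3.5]: (371.6+425.0)/2 × 1.5 = 597.45
  [3.5→4]: (425.0+425.4)/2 × 0.5 = 212.6
  [4→8]: (425.4+339.1)/2 × 4 = 1529.0
  Sum = 2710.65 µg/L·hr
Tail: C_last/k_e = 339.1/0.088 = 3853.409
AUC_0→∞ (transdermal patch) = 2710.65 + 3853.409 = 6564.059 µg/L·hr
F = (AUC_ev/D_ev)/(AUC_iv/D_iv) = (6564.059/75)/(6560/50) = 87.5208/131.2 = 0.6671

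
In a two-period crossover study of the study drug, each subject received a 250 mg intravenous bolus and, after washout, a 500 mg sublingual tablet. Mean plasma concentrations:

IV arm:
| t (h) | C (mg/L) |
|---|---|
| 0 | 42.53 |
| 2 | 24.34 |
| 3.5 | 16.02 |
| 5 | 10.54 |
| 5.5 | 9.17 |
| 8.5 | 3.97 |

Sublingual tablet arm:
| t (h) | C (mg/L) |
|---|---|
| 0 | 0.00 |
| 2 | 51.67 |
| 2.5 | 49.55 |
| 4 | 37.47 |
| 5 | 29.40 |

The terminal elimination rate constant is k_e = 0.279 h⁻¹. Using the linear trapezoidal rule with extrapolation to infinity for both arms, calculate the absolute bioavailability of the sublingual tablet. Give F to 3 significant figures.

Trapezoidal AUC_0→8.5 (IV):
  [0→2]: (42.53+24.34)/2 × 2 = 66.87
  [2→3.5]: (24.34+16.02)/2 × 1.5 = 30.27
  [3.5→5]: (16.02+10.54)/2 × 1.5 = 19.92
  [5→5.5]: (10.54+9.17)/2 × 0.5 = 4.9275
  [5.5→8.5]: (9.17+3.97)/2 × 3 = 19.71
  Sum = 141.6975 mg/L·h
IV tail: 3.97/0.279 = 14.229; AUC_iv,0→∞ = 141.6975 + 14.229 = 155.9265 mg/L·h
Trapezoidal AUC_0→5 (sublingual tablet):
  [0→2]: (0.00+51.67)/2 × 2 = 51.67
  [2→2.5]: (51.67+49.55)/2 × 0.5 = 25.305
  [2.5→4]: (49.55+37.47)/2 × 1.5 = 65.265
  [4→5]: (37.47+29.40)/2 × 1 = 33.435
  Sum = 175.675 mg/L·h
sublingual tablet tail: 29.40/0.279 = 105.376; AUC_ev,0→∞ = 175.675 + 105.376 = 281.051 mg/L·h
F = (AUC_ev/D_ev)/(AUC_iv/D_iv) = (281.051/500)/(155.9265/250) = 0.562102/0.623706 = 0.9012

F = 0.901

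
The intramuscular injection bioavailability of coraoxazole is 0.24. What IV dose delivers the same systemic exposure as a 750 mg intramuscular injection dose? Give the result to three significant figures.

D_iv = 180 mg

Systemic exposure from an extravascular dose = F × D_ev, so the equivalent IV dose is F × D_ev.
D_iv = F × D_ev = 0.24 × 750 = 180 mg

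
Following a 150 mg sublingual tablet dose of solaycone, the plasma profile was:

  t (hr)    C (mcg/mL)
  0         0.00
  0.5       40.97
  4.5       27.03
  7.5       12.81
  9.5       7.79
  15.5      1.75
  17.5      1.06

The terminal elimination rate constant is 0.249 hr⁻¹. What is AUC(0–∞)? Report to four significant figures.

AUC = 262.3 mcg/mL·hr

Trapezoidal AUC_0→17.5:
  [0→0.5]: (0.00+40.97)/2 × 0.5 = 10.2425
  [0.5→4.5]: (40.97+27.03)/2 × 4 = 136.0
  [4.5→7.5]: (27.03+12.81)/2 × 3 = 59.76
  [7.5→9.5]: (12.81+7.79)/2 × 2 = 20.6
  [9.5→15.5]: (7.79+1.75)/2 × 6 = 28.62
  [15.5→17.5]: (1.75+1.06)/2 × 2 = 2.81
  Sum = 258.0325 mcg/mL·hr
Extrapolated tail: C_last / k_e = 1.06 / 0.249 = 4.257
AUC_0→∞ = 258.0325 + 4.257 = 262.2895 mcg/mL·hr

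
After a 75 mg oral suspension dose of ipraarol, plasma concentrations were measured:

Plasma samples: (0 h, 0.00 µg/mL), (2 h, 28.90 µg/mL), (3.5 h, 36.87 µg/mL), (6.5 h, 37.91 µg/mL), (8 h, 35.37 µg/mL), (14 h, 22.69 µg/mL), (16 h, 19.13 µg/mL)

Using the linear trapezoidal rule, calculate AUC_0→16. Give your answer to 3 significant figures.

AUC = 461 µg/mL·h

Trapezoidal AUC_0→16:
  [0→2]: (0.00+28.90)/2 × 2 = 28.9
  [2→3.5]: (28.90+36.87)/2 × 1.5 = 49.3275
  [3.5→6.5]: (36.87+37.91)/2 × 3 = 112.17
  [6.5→8]: (37.91+35.37)/2 × 1.5 = 54.96
  [8→14]: (35.37+22.69)/2 × 6 = 174.18
  [14→16]: (22.69+19.13)/2 × 2 = 41.82
  Sum = 461.3575 µg/mL·h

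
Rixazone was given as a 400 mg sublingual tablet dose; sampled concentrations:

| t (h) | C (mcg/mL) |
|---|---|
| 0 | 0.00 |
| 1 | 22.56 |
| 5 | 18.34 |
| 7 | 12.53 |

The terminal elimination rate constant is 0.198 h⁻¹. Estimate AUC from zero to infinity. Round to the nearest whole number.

AUC = 187 mcg/mL·h

Trapezoidal AUC_0→7:
  [0→1]: (0.00+22.56)/2 × 1 = 11.28
  [1→5]: (22.56+18.34)/2 × 4 = 81.8
  [5→7]: (18.34+12.53)/2 × 2 = 30.87
  Sum = 123.95 mcg/mL·h
Extrapolated tail: C_last / k_e = 12.53 / 0.198 = 63.283
AUC_0→∞ = 123.95 + 63.283 = 187.233 mcg/mL·h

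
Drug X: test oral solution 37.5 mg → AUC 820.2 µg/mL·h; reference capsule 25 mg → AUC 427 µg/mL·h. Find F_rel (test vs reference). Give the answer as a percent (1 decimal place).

F_rel = 128.1%

F_rel = (AUC_test/D_test) / (AUC_ref/D_ref)
      = (820.2/37.5) / (427/25)
      = 21.872 / 17.08 = 1.2806 = 128.06%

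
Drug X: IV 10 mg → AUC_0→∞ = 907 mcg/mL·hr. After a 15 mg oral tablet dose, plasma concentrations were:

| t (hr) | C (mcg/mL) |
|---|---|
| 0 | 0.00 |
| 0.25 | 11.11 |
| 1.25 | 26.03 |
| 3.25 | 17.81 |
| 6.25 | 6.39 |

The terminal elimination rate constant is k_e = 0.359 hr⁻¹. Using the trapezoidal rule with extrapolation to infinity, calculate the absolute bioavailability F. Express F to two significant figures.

Trapezoidal AUC_0→6.25 (oral tablet):
  [0→0.25]: (0.00+11.11)/2 × 0.25 = 1.38875
  [0.25→1.25]: (11.11+26.03)/2 × 1 = 18.57
  [1.25→3.25]: (26.03+17.81)/2 × 2 = 43.84
  [3.25→6.25]: (17.81+6.39)/2 × 3 = 36.3
  Sum = 100.09875 mcg/mL·hr
Tail: C_last/k_e = 6.39/0.359 = 17.799
AUC_0→∞ (oral tablet) = 100.09875 + 17.799 = 117.89775 mcg/mL·hr
F = (AUC_ev/D_ev)/(AUC_iv/D_iv) = (117.89775/15)/(907/10) = 7.85985/90.7 = 0.0867

F = 0.087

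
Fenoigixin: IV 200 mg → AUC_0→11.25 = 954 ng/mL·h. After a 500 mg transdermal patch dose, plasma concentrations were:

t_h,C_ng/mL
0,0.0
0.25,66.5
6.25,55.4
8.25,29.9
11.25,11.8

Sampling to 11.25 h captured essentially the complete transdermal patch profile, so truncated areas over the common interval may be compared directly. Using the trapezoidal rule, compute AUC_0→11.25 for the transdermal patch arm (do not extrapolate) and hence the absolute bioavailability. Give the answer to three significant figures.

F = 0.219

Trapezoidal AUC_0→11.25 (transdermal patch):
  [0→0.25]: (0.0+66.5)/2 × 0.25 = 8.3125
  [0.25→6.25]: (66.5+55.4)/2 × 6 = 365.7
  [6.25→8.25]: (55.4+29.9)/2 × 2 = 85.3
  [8.25→11.25]: (29.9+11.8)/2 × 3 = 62.55
  Sum = 521.8625 ng/mL·h
F = (AUC_ev/D_ev)/(AUC_iv/D_iv) = (521.8625/500)/(954/200) = 1.043725/4.77 = 0.2188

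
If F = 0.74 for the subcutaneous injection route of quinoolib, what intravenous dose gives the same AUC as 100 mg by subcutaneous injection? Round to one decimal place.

D_iv = 74.0 mg

Systemic exposure from an extravascular dose = F × D_ev, so the equivalent IV dose is F × D_ev.
D_iv = F × D_ev = 0.74 × 100 = 74 mg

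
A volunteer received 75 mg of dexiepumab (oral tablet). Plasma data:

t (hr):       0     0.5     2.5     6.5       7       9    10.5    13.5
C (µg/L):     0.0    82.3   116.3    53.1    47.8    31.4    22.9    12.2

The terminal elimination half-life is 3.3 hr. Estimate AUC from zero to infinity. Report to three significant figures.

Trapezoidal AUC_0→13.5:
  [0→0.5]: (0.0+82.3)/2 × 0.5 = 20.575
  [0.5→2.5]: (82.3+116.3)/2 × 2 = 198.6
  [2.5→6.5]: (116.3+53.1)/2 × 4 = 338.8
  [6.5→7]: (53.1+47.8)/2 × 0.5 = 25.225
  [7→9]: (47.8+31.4)/2 × 2 = 79.2
  [9→10.5]: (31.4+22.9)/2 × 1.5 = 40.725
  [10.5→13.5]: (22.9+12.2)/2 × 3 = 52.65
  Sum = 755.775 µg/L·hr
k_e = ln2 / t½ = 0.693147 / 3.3 = 0.2100 hr^-1
Extrapolated tail: C_last / k_e = 12.2 / 0.21 = 58.095
AUC_0→∞ = 755.775 + 58.095 = 813.87 µg/L·hr

AUC = 814 µg/L·hr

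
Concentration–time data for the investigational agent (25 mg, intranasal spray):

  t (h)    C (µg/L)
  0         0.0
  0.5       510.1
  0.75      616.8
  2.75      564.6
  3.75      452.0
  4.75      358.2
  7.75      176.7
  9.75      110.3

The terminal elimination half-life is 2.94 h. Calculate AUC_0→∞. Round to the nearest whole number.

Trapezoidal AUC_0→9.75:
  [0→0.5]: (0.0+510.1)/2 × 0.5 = 127.525
  [0.5→0.75]: (510.1+616.8)/2 × 0.25 = 140.8625
  [0.75→2.75]: (616.8+564.6)/2 × 2 = 1181.4
  [2.75→3.75]: (564.6+452.0)/2 × 1 = 508.3
  [3.75→4.75]: (452.0+358.2)/2 × 1 = 405.1
  [4.75→7.75]: (358.2+176.7)/2 × 3 = 802.35
  [7.75→9.75]: (176.7+110.3)/2 × 2 = 287.0
  Sum = 3452.5375 µg/L·h
k_e = ln2 / t½ = 0.693147 / 2.94 = 0.2358 h^-1
Extrapolated tail: C_last / k_e = 110.3 / 0.2358 = 467.769
AUC_0→∞ = 3452.5375 + 467.769 = 3920.3065 µg/L·h

AUC = 3920 µg/L·h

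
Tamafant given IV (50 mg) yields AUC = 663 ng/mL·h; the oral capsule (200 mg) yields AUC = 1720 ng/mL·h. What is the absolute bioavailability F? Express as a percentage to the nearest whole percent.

F = 65%

F = (AUC_ev / D_ev) / (AUC_iv / D_iv)
  = (1720/200) / (663/50)
  = 8.6 / 13.26 = 0.6486
  = 64.86%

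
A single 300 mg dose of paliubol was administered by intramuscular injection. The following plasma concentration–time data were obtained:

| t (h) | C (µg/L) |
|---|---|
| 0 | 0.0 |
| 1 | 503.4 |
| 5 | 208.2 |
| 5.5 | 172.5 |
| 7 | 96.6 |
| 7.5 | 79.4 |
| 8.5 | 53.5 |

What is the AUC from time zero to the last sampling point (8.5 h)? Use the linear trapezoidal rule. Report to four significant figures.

AUC = 2082 µg/L·h

Trapezoidal AUC_0→8.5:
  [0→1]: (0.0+503.4)/2 × 1 = 251.7
  [1→5]: (503.4+208.2)/2 × 4 = 1423.2
  [5→5.5]: (208.2+172.5)/2 × 0.5 = 95.175
  [5.5→7]: (172.5+96.6)/2 × 1.5 = 201.825
  [7→7.5]: (96.6+79.4)/2 × 0.5 = 44.0
  [7.5→8.5]: (79.4+53.5)/2 × 1 = 66.45
  Sum = 2082.35 µg/L·h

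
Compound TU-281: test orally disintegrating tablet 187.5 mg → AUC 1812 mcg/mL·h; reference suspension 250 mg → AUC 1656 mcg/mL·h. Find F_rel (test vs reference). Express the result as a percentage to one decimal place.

F_rel = (AUC_test/D_test) / (AUC_ref/D_ref)
      = (1812/187.5) / (1656/250)
      = 9.664 / 6.624 = 1.4589 = 145.89%

F_rel = 145.9%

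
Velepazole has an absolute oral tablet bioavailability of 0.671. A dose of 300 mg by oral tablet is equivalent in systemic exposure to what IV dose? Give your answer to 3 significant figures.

D_iv = 201 mg

Systemic exposure from an extravascular dose = F × D_ev, so the equivalent IV dose is F × D_ev.
D_iv = F × D_ev = 0.671 × 300 = 201.3 mg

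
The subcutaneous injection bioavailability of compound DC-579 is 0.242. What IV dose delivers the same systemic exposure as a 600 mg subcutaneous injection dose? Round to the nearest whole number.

D_iv = 145 mg

Systemic exposure from an extravascular dose = F × D_ev, so the equivalent IV dose is F × D_ev.
D_iv = F × D_ev = 0.242 × 600 = 145.2 mg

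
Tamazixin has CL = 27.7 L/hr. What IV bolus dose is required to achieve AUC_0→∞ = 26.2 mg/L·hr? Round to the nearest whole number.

Dose_iv = CL × AUC_0→∞
     = 27.7 × 26.2 = 725.74 mg

Dose = 726 mg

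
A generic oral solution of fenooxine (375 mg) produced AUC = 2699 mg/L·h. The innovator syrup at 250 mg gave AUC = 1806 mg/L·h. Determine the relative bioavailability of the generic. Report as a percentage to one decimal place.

F_rel = 99.6%

F_rel = (AUC_test/D_test) / (AUC_ref/D_ref)
      = (2699/375) / (1806/250)
      = 7.19733 / 7.224 = 0.9963 = 99.63%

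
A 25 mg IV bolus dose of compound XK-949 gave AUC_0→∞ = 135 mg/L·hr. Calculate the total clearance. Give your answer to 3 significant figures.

CL = 0.185 L/hr

CL = Dose_iv / AUC_0→∞
   = 25 / 135 = 0.185185 L/hr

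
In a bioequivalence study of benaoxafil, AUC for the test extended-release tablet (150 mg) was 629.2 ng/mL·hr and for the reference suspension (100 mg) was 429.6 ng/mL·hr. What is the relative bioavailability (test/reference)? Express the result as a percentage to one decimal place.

F_rel = (AUC_test/D_test) / (AUC_ref/D_ref)
      = (629.2/150) / (429.6/100)
      = 4.19467 / 4.296 = 0.9764 = 97.64%

F_rel = 97.6%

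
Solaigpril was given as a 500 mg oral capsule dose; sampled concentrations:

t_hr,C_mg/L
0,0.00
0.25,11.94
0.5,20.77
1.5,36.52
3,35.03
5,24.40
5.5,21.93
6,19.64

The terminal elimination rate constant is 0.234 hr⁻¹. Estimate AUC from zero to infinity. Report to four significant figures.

Trapezoidal AUC_0→6:
  [0→0.25]: (0.00+11.94)/2 × 0.25 = 1.4925
  [0.25→0.5]: (11.94+20.77)/2 × 0.25 = 4.08875
  [0.5→1.5]: (20.77+36.52)/2 × 1 = 28.645
  [1.5→3]: (36.52+35.03)/2 × 1.5 = 53.6625
  [3→5]: (35.03+24.40)/2 × 2 = 59.43
  [5→5.5]: (24.40+21.93)/2 × 0.5 = 11.5825
  [5.5→6]: (21.93+19.64)/2 × 0.5 = 10.3925
  Sum = 169.29375 mg/L·hr
Extrapolated tail: C_last / k_e = 19.64 / 0.234 = 83.932
AUC_0→∞ = 169.29375 + 83.932 = 253.22575 mg/L·hr

AUC = 253.2 mg/L·hr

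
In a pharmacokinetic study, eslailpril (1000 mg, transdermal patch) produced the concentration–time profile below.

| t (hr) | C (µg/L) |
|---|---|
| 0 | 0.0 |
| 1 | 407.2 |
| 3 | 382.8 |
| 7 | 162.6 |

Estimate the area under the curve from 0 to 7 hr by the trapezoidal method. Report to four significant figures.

Trapezoidal AUC_0→7:
  [0→1]: (0.0+407.2)/2 × 1 = 203.6
  [1→3]: (407.2+382.8)/2 × 2 = 790.0
  [3→7]: (382.8+162.6)/2 × 4 = 1090.8
  Sum = 2084.4 µg/L·hr

AUC = 2084 µg/L·hr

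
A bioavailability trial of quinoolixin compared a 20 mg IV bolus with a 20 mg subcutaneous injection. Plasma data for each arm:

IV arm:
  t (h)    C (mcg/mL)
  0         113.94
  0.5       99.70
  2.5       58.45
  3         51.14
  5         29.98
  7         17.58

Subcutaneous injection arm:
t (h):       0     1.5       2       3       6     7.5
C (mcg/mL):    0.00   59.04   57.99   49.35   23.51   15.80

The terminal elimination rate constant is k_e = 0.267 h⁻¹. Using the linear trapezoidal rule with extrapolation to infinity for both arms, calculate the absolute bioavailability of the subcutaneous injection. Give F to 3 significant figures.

Trapezoidal AUC_0→7 (IV):
  [0→0.5]: (113.94+99.70)/2 × 0.5 = 53.41
  [0.5→2.5]: (99.70+58.45)/2 × 2 = 158.15
  [2.5→3]: (58.45+51.14)/2 × 0.5 = 27.3975
  [3→5]: (51.14+29.98)/2 × 2 = 81.12
  [5→7]: (29.98+17.58)/2 × 2 = 47.56
  Sum = 367.6375 mcg/mL·h
IV tail: 17.58/0.267 = 65.843; AUC_iv,0→∞ = 367.6375 + 65.843 = 433.4805 mcg/mL·h
Trapezoidal AUC_0→7.5 (subcutaneous injection):
  [0→1.5]: (0.00+59.04)/2 × 1.5 = 44.28
  [1.5→2]: (59.04+57.99)/2 × 0.5 = 29.2575
  [2→3]: (57.99+49.35)/2 × 1 = 53.67
  [3→6]: (49.35+23.51)/2 × 3 = 109.29
  [6→7.5]: (23.51+15.80)/2 × 1.5 = 29.4825
  Sum = 265.98 mcg/mL·h
subcutaneous injection tail: 15.80/0.267 = 59.176; AUC_ev,0→∞ = 265.98 + 59.176 = 325.156 mcg/mL·h
F = (AUC_ev/D_ev)/(AUC_iv/D_iv) = (325.156/20)/(433.4805/20) = 16.2578/21.674025 = 0.7501

F = 0.750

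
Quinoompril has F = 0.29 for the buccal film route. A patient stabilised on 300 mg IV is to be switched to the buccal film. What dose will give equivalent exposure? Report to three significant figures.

D_buccal = 1030 mg

For equal systemic exposure: F × D_ev = D_iv
D_ev = D_iv / F = 300 / 0.29 = 1034.48 mg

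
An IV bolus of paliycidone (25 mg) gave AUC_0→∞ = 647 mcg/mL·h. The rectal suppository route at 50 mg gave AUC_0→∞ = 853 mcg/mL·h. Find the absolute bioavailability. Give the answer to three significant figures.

F = 0.659

F = (AUC_ev / D_ev) / (AUC_iv / D_iv)
  = (853/50) / (647/25)
  = 17.06 / 25.88 = 0.6592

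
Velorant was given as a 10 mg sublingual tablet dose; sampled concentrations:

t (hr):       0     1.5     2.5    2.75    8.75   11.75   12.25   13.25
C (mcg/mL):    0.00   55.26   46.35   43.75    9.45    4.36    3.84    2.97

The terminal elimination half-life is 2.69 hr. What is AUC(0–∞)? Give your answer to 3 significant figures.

Trapezoidal AUC_0→13.25:
  [0→1.5]: (0.00+55.26)/2 × 1.5 = 41.445
  [1.5→2.5]: (55.26+46.35)/2 × 1 = 50.805
  [2.5→2.75]: (46.35+43.75)/2 × 0.25 = 11.2625
  [2.75→8.75]: (43.75+9.45)/2 × 6 = 159.6
  [8.75→11.75]: (9.45+4.36)/2 × 3 = 20.715
  [11.75→12.25]: (4.36+3.84)/2 × 0.5 = 2.05
  [12.25→13.25]: (3.84+2.97)/2 × 1 = 3.405
  Sum = 289.2825 mcg/mL·hr
k_e = ln2 / t½ = 0.693147 / 2.69 = 0.2577 hr^-1
Extrapolated tail: C_last / k_e = 2.97 / 0.2577 = 11.525
AUC_0→∞ = 289.2825 + 11.525 = 300.8075 mcg/mL·hr

AUC = 301 mcg/mL·hr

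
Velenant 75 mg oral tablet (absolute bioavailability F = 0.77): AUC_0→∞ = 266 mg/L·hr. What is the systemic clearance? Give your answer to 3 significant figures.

CL = F × Dose / AUC_0→∞
   = 0.77 × 75 / 266 = 0.217105 L/hr

CL = 0.217 L/hr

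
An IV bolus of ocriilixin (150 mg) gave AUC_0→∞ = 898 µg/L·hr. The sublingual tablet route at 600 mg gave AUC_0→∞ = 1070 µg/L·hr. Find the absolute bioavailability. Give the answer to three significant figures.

F = (AUC_ev / D_ev) / (AUC_iv / D_iv)
  = (1070/600) / (898/150)
  = 1.78333 / 5.98667 = 0.2979

F = 0.298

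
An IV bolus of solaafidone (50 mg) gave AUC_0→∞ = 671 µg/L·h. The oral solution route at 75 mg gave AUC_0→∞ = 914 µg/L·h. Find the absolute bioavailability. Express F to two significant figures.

F = (AUC_ev / D_ev) / (AUC_iv / D_iv)
  = (914/75) / (671/50)
  = 12.1867 / 13.42 = 0.9081

F = 0.91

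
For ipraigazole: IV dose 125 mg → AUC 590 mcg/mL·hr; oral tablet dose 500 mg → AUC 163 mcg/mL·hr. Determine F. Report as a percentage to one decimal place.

F = 6.9%

F = (AUC_ev / D_ev) / (AUC_iv / D_iv)
  = (163/500) / (590/125)
  = 0.326 / 4.72 = 0.0691
  = 6.91%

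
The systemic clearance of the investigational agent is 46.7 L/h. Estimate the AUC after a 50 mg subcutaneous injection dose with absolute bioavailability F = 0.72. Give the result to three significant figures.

AUC = 0.771 mg/L·h

AUC_0→∞ = F × Dose / CL
        = 0.72 × 50 / 46.7 = 0.770878 mg/L·h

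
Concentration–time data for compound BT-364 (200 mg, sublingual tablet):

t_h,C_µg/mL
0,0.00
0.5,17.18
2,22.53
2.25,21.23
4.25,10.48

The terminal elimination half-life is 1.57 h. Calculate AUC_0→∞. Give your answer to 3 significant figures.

Trapezoidal AUC_0→4.25:
  [0→0.5]: (0.00+17.18)/2 × 0.5 = 4.295
  [0.5→2]: (17.18+22.53)/2 × 1.5 = 29.7825
  [2→2.25]: (22.53+21.23)/2 × 0.25 = 5.47
  [2.25→4.25]: (21.23+10.48)/2 × 2 = 31.71
  Sum = 71.2575 µg/mL·h
k_e = ln2 / t½ = 0.693147 / 1.57 = 0.4415 h^-1
Extrapolated tail: C_last / k_e = 10.48 / 0.4415 = 23.737
AUC_0→∞ = 71.2575 + 23.737 = 94.9945 µg/mL·h

AUC = 95.0 µg/mL·h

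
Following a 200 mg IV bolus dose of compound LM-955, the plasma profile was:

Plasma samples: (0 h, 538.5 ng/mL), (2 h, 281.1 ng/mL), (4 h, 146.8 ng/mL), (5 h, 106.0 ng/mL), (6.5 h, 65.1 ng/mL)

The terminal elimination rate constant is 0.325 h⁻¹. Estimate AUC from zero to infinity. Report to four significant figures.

Trapezoidal AUC_0→6.5:
  [0→2]: (538.5+281.1)/2 × 2 = 819.6
  [2→4]: (281.1+146.8)/2 × 2 = 427.9
  [4→5]: (146.8+106.0)/2 × 1 = 126.4
  [5→6.5]: (106.0+65.1)/2 × 1.5 = 128.325
  Sum = 1502.225 ng/mL·h
Extrapolated tail: C_last / k_e = 65.1 / 0.325 = 200.308
AUC_0→∞ = 1502.225 + 200.308 = 1702.533 ng/mL·h

AUC = 1703 ng/mL·h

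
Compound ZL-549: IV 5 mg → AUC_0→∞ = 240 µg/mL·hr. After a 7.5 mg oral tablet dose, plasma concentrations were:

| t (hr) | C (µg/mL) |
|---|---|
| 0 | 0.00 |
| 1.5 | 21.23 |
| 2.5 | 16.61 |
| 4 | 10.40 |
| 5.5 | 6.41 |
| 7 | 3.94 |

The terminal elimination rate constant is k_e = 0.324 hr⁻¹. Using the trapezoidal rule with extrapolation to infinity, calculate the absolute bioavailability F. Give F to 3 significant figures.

Trapezoidal AUC_0→7 (oral tablet):
  [0→1.5]: (0.00+21.23)/2 × 1.5 = 15.9225
  [1.5→2.5]: (21.23+16.61)/2 × 1 = 18.92
  [2.5→4]: (16.61+10.40)/2 × 1.5 = 20.2575
  [4→5.5]: (10.40+6.41)/2 × 1.5 = 12.6075
  [5.5→7]: (6.41+3.94)/2 × 1.5 = 7.7625
  Sum = 75.47 µg/mL·hr
Tail: C_last/k_e = 3.94/0.324 = 12.160
AUC_0→∞ (oral tablet) = 75.47 + 12.160 = 87.63 µg/mL·hr
F = (AUC_ev/D_ev)/(AUC_iv/D_iv) = (87.63/7.5)/(240/5) = 11.684/48 = 0.2434

F = 0.243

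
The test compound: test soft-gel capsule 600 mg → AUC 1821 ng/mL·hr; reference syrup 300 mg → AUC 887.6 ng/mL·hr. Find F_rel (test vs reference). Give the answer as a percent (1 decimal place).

F_rel = (AUC_test/D_test) / (AUC_ref/D_ref)
      = (1821/600) / (887.6/300)
      = 3.035 / 2.95867 = 1.0258 = 102.58%

F_rel = 102.6%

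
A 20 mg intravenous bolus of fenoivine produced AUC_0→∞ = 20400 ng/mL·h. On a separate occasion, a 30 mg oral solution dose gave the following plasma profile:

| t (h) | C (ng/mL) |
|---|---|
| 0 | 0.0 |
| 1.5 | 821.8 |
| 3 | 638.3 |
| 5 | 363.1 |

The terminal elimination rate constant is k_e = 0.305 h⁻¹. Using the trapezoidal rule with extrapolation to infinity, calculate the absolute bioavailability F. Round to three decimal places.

Trapezoidal AUC_0→5 (oral solution):
  [0→1.5]: (0.0+821.8)/2 × 1.5 = 616.35
  [1.5→3]: (821.8+638.3)/2 × 1.5 = 1095.075
  [3→5]: (638.3+363.1)/2 × 2 = 1001.4
  Sum = 2712.825 ng/mL·h
Tail: C_last/k_e = 363.1/0.305 = 1190.492
AUC_0→∞ (oral solution) = 2712.825 + 1190.492 = 3903.317 ng/mL·h
F = (AUC_ev/D_ev)/(AUC_iv/D_iv) = (3903.317/30)/(20400/20) = 130.111/1020 = 0.1276

F = 0.128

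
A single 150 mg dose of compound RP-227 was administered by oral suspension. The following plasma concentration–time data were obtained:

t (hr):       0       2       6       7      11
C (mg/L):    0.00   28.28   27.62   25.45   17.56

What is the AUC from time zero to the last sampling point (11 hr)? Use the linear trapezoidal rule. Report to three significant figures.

Trapezoidal AUC_0→11:
  [0→2]: (0.00+28.28)/2 × 2 = 28.28
  [2→6]: (28.28+27.62)/2 × 4 = 111.8
  [6→7]: (27.62+25.45)/2 × 1 = 26.535
  [7→11]: (25.45+17.56)/2 × 4 = 86.02
  Sum = 252.635 mg/L·hr

AUC = 253 mg/L·hr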